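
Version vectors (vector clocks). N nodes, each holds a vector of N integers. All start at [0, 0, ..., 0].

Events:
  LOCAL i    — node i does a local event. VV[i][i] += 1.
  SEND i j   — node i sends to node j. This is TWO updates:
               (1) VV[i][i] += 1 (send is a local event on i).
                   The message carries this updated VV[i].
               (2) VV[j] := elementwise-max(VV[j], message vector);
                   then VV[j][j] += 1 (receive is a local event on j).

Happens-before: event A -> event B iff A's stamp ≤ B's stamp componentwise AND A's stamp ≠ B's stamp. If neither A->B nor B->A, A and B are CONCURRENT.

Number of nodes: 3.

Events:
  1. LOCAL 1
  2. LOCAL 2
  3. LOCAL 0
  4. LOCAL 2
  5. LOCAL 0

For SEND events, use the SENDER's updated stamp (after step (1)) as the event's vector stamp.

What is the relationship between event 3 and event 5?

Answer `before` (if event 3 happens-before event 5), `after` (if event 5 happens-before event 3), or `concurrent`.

Answer: before

Derivation:
Initial: VV[0]=[0, 0, 0]
Initial: VV[1]=[0, 0, 0]
Initial: VV[2]=[0, 0, 0]
Event 1: LOCAL 1: VV[1][1]++ -> VV[1]=[0, 1, 0]
Event 2: LOCAL 2: VV[2][2]++ -> VV[2]=[0, 0, 1]
Event 3: LOCAL 0: VV[0][0]++ -> VV[0]=[1, 0, 0]
Event 4: LOCAL 2: VV[2][2]++ -> VV[2]=[0, 0, 2]
Event 5: LOCAL 0: VV[0][0]++ -> VV[0]=[2, 0, 0]
Event 3 stamp: [1, 0, 0]
Event 5 stamp: [2, 0, 0]
[1, 0, 0] <= [2, 0, 0]? True
[2, 0, 0] <= [1, 0, 0]? False
Relation: before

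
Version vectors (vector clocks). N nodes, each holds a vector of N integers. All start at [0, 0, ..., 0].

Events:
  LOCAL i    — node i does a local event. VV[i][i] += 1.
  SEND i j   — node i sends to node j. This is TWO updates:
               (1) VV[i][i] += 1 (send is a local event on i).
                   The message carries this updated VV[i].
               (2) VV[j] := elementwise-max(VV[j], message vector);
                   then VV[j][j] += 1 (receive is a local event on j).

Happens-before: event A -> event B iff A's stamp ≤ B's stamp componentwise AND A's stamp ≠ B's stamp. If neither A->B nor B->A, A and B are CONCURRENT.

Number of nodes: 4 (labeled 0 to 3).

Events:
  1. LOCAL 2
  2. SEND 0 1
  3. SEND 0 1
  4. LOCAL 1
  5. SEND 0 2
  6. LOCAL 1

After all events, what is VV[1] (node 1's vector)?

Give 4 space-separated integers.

Initial: VV[0]=[0, 0, 0, 0]
Initial: VV[1]=[0, 0, 0, 0]
Initial: VV[2]=[0, 0, 0, 0]
Initial: VV[3]=[0, 0, 0, 0]
Event 1: LOCAL 2: VV[2][2]++ -> VV[2]=[0, 0, 1, 0]
Event 2: SEND 0->1: VV[0][0]++ -> VV[0]=[1, 0, 0, 0], msg_vec=[1, 0, 0, 0]; VV[1]=max(VV[1],msg_vec) then VV[1][1]++ -> VV[1]=[1, 1, 0, 0]
Event 3: SEND 0->1: VV[0][0]++ -> VV[0]=[2, 0, 0, 0], msg_vec=[2, 0, 0, 0]; VV[1]=max(VV[1],msg_vec) then VV[1][1]++ -> VV[1]=[2, 2, 0, 0]
Event 4: LOCAL 1: VV[1][1]++ -> VV[1]=[2, 3, 0, 0]
Event 5: SEND 0->2: VV[0][0]++ -> VV[0]=[3, 0, 0, 0], msg_vec=[3, 0, 0, 0]; VV[2]=max(VV[2],msg_vec) then VV[2][2]++ -> VV[2]=[3, 0, 2, 0]
Event 6: LOCAL 1: VV[1][1]++ -> VV[1]=[2, 4, 0, 0]
Final vectors: VV[0]=[3, 0, 0, 0]; VV[1]=[2, 4, 0, 0]; VV[2]=[3, 0, 2, 0]; VV[3]=[0, 0, 0, 0]

Answer: 2 4 0 0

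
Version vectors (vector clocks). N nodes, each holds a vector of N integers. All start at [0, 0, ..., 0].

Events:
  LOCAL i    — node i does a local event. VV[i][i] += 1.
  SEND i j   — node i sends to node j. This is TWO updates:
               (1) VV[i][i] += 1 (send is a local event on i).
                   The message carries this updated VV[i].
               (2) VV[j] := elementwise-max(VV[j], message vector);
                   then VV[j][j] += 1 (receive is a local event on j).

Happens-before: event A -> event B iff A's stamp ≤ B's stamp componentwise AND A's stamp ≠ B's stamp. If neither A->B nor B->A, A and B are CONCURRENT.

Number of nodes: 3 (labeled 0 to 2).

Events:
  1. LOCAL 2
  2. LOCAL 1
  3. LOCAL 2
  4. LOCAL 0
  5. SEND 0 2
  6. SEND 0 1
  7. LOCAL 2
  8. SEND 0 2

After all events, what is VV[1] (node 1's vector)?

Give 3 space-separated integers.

Initial: VV[0]=[0, 0, 0]
Initial: VV[1]=[0, 0, 0]
Initial: VV[2]=[0, 0, 0]
Event 1: LOCAL 2: VV[2][2]++ -> VV[2]=[0, 0, 1]
Event 2: LOCAL 1: VV[1][1]++ -> VV[1]=[0, 1, 0]
Event 3: LOCAL 2: VV[2][2]++ -> VV[2]=[0, 0, 2]
Event 4: LOCAL 0: VV[0][0]++ -> VV[0]=[1, 0, 0]
Event 5: SEND 0->2: VV[0][0]++ -> VV[0]=[2, 0, 0], msg_vec=[2, 0, 0]; VV[2]=max(VV[2],msg_vec) then VV[2][2]++ -> VV[2]=[2, 0, 3]
Event 6: SEND 0->1: VV[0][0]++ -> VV[0]=[3, 0, 0], msg_vec=[3, 0, 0]; VV[1]=max(VV[1],msg_vec) then VV[1][1]++ -> VV[1]=[3, 2, 0]
Event 7: LOCAL 2: VV[2][2]++ -> VV[2]=[2, 0, 4]
Event 8: SEND 0->2: VV[0][0]++ -> VV[0]=[4, 0, 0], msg_vec=[4, 0, 0]; VV[2]=max(VV[2],msg_vec) then VV[2][2]++ -> VV[2]=[4, 0, 5]
Final vectors: VV[0]=[4, 0, 0]; VV[1]=[3, 2, 0]; VV[2]=[4, 0, 5]

Answer: 3 2 0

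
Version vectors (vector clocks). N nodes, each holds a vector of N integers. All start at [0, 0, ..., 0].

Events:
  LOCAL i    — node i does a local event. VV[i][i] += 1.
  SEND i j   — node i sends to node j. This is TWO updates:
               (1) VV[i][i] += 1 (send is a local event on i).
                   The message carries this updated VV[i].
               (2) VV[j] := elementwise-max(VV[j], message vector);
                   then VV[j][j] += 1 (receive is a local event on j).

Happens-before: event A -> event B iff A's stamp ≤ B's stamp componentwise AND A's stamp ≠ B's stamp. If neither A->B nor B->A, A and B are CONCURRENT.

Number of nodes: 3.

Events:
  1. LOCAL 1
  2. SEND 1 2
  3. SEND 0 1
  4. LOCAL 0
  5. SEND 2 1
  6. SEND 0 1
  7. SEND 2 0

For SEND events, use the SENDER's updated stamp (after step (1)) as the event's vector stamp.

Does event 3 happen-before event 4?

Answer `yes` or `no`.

Answer: yes

Derivation:
Initial: VV[0]=[0, 0, 0]
Initial: VV[1]=[0, 0, 0]
Initial: VV[2]=[0, 0, 0]
Event 1: LOCAL 1: VV[1][1]++ -> VV[1]=[0, 1, 0]
Event 2: SEND 1->2: VV[1][1]++ -> VV[1]=[0, 2, 0], msg_vec=[0, 2, 0]; VV[2]=max(VV[2],msg_vec) then VV[2][2]++ -> VV[2]=[0, 2, 1]
Event 3: SEND 0->1: VV[0][0]++ -> VV[0]=[1, 0, 0], msg_vec=[1, 0, 0]; VV[1]=max(VV[1],msg_vec) then VV[1][1]++ -> VV[1]=[1, 3, 0]
Event 4: LOCAL 0: VV[0][0]++ -> VV[0]=[2, 0, 0]
Event 5: SEND 2->1: VV[2][2]++ -> VV[2]=[0, 2, 2], msg_vec=[0, 2, 2]; VV[1]=max(VV[1],msg_vec) then VV[1][1]++ -> VV[1]=[1, 4, 2]
Event 6: SEND 0->1: VV[0][0]++ -> VV[0]=[3, 0, 0], msg_vec=[3, 0, 0]; VV[1]=max(VV[1],msg_vec) then VV[1][1]++ -> VV[1]=[3, 5, 2]
Event 7: SEND 2->0: VV[2][2]++ -> VV[2]=[0, 2, 3], msg_vec=[0, 2, 3]; VV[0]=max(VV[0],msg_vec) then VV[0][0]++ -> VV[0]=[4, 2, 3]
Event 3 stamp: [1, 0, 0]
Event 4 stamp: [2, 0, 0]
[1, 0, 0] <= [2, 0, 0]? True. Equal? False. Happens-before: True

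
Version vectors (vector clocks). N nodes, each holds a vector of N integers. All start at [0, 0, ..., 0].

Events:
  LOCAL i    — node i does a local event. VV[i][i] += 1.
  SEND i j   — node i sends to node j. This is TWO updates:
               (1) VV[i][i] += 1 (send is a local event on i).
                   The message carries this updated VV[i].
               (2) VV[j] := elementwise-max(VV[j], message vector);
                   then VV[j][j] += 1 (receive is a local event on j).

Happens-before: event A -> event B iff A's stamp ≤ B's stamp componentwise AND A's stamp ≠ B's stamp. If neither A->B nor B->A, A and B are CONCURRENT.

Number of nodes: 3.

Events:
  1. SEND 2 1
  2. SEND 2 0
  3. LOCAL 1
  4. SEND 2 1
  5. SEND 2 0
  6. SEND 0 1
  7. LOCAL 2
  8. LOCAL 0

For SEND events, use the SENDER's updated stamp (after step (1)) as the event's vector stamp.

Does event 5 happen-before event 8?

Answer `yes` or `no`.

Initial: VV[0]=[0, 0, 0]
Initial: VV[1]=[0, 0, 0]
Initial: VV[2]=[0, 0, 0]
Event 1: SEND 2->1: VV[2][2]++ -> VV[2]=[0, 0, 1], msg_vec=[0, 0, 1]; VV[1]=max(VV[1],msg_vec) then VV[1][1]++ -> VV[1]=[0, 1, 1]
Event 2: SEND 2->0: VV[2][2]++ -> VV[2]=[0, 0, 2], msg_vec=[0, 0, 2]; VV[0]=max(VV[0],msg_vec) then VV[0][0]++ -> VV[0]=[1, 0, 2]
Event 3: LOCAL 1: VV[1][1]++ -> VV[1]=[0, 2, 1]
Event 4: SEND 2->1: VV[2][2]++ -> VV[2]=[0, 0, 3], msg_vec=[0, 0, 3]; VV[1]=max(VV[1],msg_vec) then VV[1][1]++ -> VV[1]=[0, 3, 3]
Event 5: SEND 2->0: VV[2][2]++ -> VV[2]=[0, 0, 4], msg_vec=[0, 0, 4]; VV[0]=max(VV[0],msg_vec) then VV[0][0]++ -> VV[0]=[2, 0, 4]
Event 6: SEND 0->1: VV[0][0]++ -> VV[0]=[3, 0, 4], msg_vec=[3, 0, 4]; VV[1]=max(VV[1],msg_vec) then VV[1][1]++ -> VV[1]=[3, 4, 4]
Event 7: LOCAL 2: VV[2][2]++ -> VV[2]=[0, 0, 5]
Event 8: LOCAL 0: VV[0][0]++ -> VV[0]=[4, 0, 4]
Event 5 stamp: [0, 0, 4]
Event 8 stamp: [4, 0, 4]
[0, 0, 4] <= [4, 0, 4]? True. Equal? False. Happens-before: True

Answer: yes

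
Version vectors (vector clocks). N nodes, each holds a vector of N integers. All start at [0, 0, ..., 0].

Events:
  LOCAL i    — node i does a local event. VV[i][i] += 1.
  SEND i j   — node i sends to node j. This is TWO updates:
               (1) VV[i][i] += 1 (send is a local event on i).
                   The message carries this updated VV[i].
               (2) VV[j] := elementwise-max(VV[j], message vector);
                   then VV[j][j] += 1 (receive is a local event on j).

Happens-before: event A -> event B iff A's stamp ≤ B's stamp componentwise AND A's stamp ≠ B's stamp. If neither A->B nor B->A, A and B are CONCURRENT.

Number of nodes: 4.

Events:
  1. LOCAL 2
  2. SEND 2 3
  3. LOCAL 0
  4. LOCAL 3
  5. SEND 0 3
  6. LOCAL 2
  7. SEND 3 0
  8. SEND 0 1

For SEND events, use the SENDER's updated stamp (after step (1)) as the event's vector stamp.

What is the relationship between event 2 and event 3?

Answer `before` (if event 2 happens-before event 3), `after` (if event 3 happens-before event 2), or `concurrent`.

Initial: VV[0]=[0, 0, 0, 0]
Initial: VV[1]=[0, 0, 0, 0]
Initial: VV[2]=[0, 0, 0, 0]
Initial: VV[3]=[0, 0, 0, 0]
Event 1: LOCAL 2: VV[2][2]++ -> VV[2]=[0, 0, 1, 0]
Event 2: SEND 2->3: VV[2][2]++ -> VV[2]=[0, 0, 2, 0], msg_vec=[0, 0, 2, 0]; VV[3]=max(VV[3],msg_vec) then VV[3][3]++ -> VV[3]=[0, 0, 2, 1]
Event 3: LOCAL 0: VV[0][0]++ -> VV[0]=[1, 0, 0, 0]
Event 4: LOCAL 3: VV[3][3]++ -> VV[3]=[0, 0, 2, 2]
Event 5: SEND 0->3: VV[0][0]++ -> VV[0]=[2, 0, 0, 0], msg_vec=[2, 0, 0, 0]; VV[3]=max(VV[3],msg_vec) then VV[3][3]++ -> VV[3]=[2, 0, 2, 3]
Event 6: LOCAL 2: VV[2][2]++ -> VV[2]=[0, 0, 3, 0]
Event 7: SEND 3->0: VV[3][3]++ -> VV[3]=[2, 0, 2, 4], msg_vec=[2, 0, 2, 4]; VV[0]=max(VV[0],msg_vec) then VV[0][0]++ -> VV[0]=[3, 0, 2, 4]
Event 8: SEND 0->1: VV[0][0]++ -> VV[0]=[4, 0, 2, 4], msg_vec=[4, 0, 2, 4]; VV[1]=max(VV[1],msg_vec) then VV[1][1]++ -> VV[1]=[4, 1, 2, 4]
Event 2 stamp: [0, 0, 2, 0]
Event 3 stamp: [1, 0, 0, 0]
[0, 0, 2, 0] <= [1, 0, 0, 0]? False
[1, 0, 0, 0] <= [0, 0, 2, 0]? False
Relation: concurrent

Answer: concurrent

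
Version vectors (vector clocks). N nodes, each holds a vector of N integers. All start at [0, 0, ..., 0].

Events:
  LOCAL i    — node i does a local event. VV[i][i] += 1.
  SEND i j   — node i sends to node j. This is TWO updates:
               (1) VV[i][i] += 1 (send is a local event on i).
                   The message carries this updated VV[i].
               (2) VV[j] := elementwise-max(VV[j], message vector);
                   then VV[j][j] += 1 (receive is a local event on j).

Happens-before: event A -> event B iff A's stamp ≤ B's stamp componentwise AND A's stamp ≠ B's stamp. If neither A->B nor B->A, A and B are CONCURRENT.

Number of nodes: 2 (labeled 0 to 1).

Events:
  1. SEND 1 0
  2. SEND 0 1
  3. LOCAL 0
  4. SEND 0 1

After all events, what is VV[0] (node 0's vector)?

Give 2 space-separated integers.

Initial: VV[0]=[0, 0]
Initial: VV[1]=[0, 0]
Event 1: SEND 1->0: VV[1][1]++ -> VV[1]=[0, 1], msg_vec=[0, 1]; VV[0]=max(VV[0],msg_vec) then VV[0][0]++ -> VV[0]=[1, 1]
Event 2: SEND 0->1: VV[0][0]++ -> VV[0]=[2, 1], msg_vec=[2, 1]; VV[1]=max(VV[1],msg_vec) then VV[1][1]++ -> VV[1]=[2, 2]
Event 3: LOCAL 0: VV[0][0]++ -> VV[0]=[3, 1]
Event 4: SEND 0->1: VV[0][0]++ -> VV[0]=[4, 1], msg_vec=[4, 1]; VV[1]=max(VV[1],msg_vec) then VV[1][1]++ -> VV[1]=[4, 3]
Final vectors: VV[0]=[4, 1]; VV[1]=[4, 3]

Answer: 4 1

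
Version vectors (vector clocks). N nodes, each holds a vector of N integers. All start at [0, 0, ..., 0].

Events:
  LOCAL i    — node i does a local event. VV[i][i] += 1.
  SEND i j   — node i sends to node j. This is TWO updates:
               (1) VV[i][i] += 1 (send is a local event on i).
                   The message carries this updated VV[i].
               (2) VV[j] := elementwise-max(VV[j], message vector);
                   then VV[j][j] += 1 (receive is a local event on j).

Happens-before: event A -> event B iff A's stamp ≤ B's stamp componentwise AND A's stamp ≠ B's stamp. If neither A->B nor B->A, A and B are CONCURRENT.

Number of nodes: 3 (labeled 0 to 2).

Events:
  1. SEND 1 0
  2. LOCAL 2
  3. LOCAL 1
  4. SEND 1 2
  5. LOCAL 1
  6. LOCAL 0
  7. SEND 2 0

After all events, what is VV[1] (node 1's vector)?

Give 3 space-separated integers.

Answer: 0 4 0

Derivation:
Initial: VV[0]=[0, 0, 0]
Initial: VV[1]=[0, 0, 0]
Initial: VV[2]=[0, 0, 0]
Event 1: SEND 1->0: VV[1][1]++ -> VV[1]=[0, 1, 0], msg_vec=[0, 1, 0]; VV[0]=max(VV[0],msg_vec) then VV[0][0]++ -> VV[0]=[1, 1, 0]
Event 2: LOCAL 2: VV[2][2]++ -> VV[2]=[0, 0, 1]
Event 3: LOCAL 1: VV[1][1]++ -> VV[1]=[0, 2, 0]
Event 4: SEND 1->2: VV[1][1]++ -> VV[1]=[0, 3, 0], msg_vec=[0, 3, 0]; VV[2]=max(VV[2],msg_vec) then VV[2][2]++ -> VV[2]=[0, 3, 2]
Event 5: LOCAL 1: VV[1][1]++ -> VV[1]=[0, 4, 0]
Event 6: LOCAL 0: VV[0][0]++ -> VV[0]=[2, 1, 0]
Event 7: SEND 2->0: VV[2][2]++ -> VV[2]=[0, 3, 3], msg_vec=[0, 3, 3]; VV[0]=max(VV[0],msg_vec) then VV[0][0]++ -> VV[0]=[3, 3, 3]
Final vectors: VV[0]=[3, 3, 3]; VV[1]=[0, 4, 0]; VV[2]=[0, 3, 3]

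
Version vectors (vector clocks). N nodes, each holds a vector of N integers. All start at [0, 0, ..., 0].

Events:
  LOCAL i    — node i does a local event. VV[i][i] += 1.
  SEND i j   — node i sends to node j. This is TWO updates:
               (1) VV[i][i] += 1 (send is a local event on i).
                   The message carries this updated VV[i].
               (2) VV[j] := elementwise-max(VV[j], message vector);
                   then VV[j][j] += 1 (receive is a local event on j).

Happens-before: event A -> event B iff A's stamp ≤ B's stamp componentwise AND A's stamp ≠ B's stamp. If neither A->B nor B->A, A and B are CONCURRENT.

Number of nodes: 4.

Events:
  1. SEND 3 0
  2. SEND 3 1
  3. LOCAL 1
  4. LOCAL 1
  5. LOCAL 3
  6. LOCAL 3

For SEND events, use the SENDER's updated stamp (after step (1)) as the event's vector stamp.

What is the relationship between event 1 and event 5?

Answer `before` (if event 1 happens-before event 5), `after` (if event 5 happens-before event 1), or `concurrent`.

Initial: VV[0]=[0, 0, 0, 0]
Initial: VV[1]=[0, 0, 0, 0]
Initial: VV[2]=[0, 0, 0, 0]
Initial: VV[3]=[0, 0, 0, 0]
Event 1: SEND 3->0: VV[3][3]++ -> VV[3]=[0, 0, 0, 1], msg_vec=[0, 0, 0, 1]; VV[0]=max(VV[0],msg_vec) then VV[0][0]++ -> VV[0]=[1, 0, 0, 1]
Event 2: SEND 3->1: VV[3][3]++ -> VV[3]=[0, 0, 0, 2], msg_vec=[0, 0, 0, 2]; VV[1]=max(VV[1],msg_vec) then VV[1][1]++ -> VV[1]=[0, 1, 0, 2]
Event 3: LOCAL 1: VV[1][1]++ -> VV[1]=[0, 2, 0, 2]
Event 4: LOCAL 1: VV[1][1]++ -> VV[1]=[0, 3, 0, 2]
Event 5: LOCAL 3: VV[3][3]++ -> VV[3]=[0, 0, 0, 3]
Event 6: LOCAL 3: VV[3][3]++ -> VV[3]=[0, 0, 0, 4]
Event 1 stamp: [0, 0, 0, 1]
Event 5 stamp: [0, 0, 0, 3]
[0, 0, 0, 1] <= [0, 0, 0, 3]? True
[0, 0, 0, 3] <= [0, 0, 0, 1]? False
Relation: before

Answer: before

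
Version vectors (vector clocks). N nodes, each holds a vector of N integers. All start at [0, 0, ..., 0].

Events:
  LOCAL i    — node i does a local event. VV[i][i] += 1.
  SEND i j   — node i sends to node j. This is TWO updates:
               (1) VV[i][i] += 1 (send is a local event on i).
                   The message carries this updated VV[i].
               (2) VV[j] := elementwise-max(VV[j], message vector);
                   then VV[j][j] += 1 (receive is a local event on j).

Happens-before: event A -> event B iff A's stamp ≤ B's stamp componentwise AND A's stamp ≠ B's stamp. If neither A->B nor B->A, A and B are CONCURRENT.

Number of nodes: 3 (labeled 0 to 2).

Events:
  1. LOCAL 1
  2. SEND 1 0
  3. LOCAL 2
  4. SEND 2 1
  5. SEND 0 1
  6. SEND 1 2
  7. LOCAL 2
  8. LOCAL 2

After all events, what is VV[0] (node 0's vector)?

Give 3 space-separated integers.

Initial: VV[0]=[0, 0, 0]
Initial: VV[1]=[0, 0, 0]
Initial: VV[2]=[0, 0, 0]
Event 1: LOCAL 1: VV[1][1]++ -> VV[1]=[0, 1, 0]
Event 2: SEND 1->0: VV[1][1]++ -> VV[1]=[0, 2, 0], msg_vec=[0, 2, 0]; VV[0]=max(VV[0],msg_vec) then VV[0][0]++ -> VV[0]=[1, 2, 0]
Event 3: LOCAL 2: VV[2][2]++ -> VV[2]=[0, 0, 1]
Event 4: SEND 2->1: VV[2][2]++ -> VV[2]=[0, 0, 2], msg_vec=[0, 0, 2]; VV[1]=max(VV[1],msg_vec) then VV[1][1]++ -> VV[1]=[0, 3, 2]
Event 5: SEND 0->1: VV[0][0]++ -> VV[0]=[2, 2, 0], msg_vec=[2, 2, 0]; VV[1]=max(VV[1],msg_vec) then VV[1][1]++ -> VV[1]=[2, 4, 2]
Event 6: SEND 1->2: VV[1][1]++ -> VV[1]=[2, 5, 2], msg_vec=[2, 5, 2]; VV[2]=max(VV[2],msg_vec) then VV[2][2]++ -> VV[2]=[2, 5, 3]
Event 7: LOCAL 2: VV[2][2]++ -> VV[2]=[2, 5, 4]
Event 8: LOCAL 2: VV[2][2]++ -> VV[2]=[2, 5, 5]
Final vectors: VV[0]=[2, 2, 0]; VV[1]=[2, 5, 2]; VV[2]=[2, 5, 5]

Answer: 2 2 0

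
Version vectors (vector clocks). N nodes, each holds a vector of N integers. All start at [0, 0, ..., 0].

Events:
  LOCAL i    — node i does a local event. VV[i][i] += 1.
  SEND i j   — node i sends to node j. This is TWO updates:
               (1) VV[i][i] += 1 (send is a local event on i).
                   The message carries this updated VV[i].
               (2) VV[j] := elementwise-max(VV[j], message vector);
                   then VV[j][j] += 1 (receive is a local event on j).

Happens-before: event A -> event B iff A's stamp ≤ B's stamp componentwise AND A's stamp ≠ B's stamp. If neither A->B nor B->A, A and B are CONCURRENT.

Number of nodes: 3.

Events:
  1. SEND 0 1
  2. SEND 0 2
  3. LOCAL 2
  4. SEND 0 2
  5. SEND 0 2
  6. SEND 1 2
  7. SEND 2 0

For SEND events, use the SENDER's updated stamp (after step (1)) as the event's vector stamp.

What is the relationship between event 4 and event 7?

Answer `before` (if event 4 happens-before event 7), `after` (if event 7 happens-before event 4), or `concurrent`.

Answer: before

Derivation:
Initial: VV[0]=[0, 0, 0]
Initial: VV[1]=[0, 0, 0]
Initial: VV[2]=[0, 0, 0]
Event 1: SEND 0->1: VV[0][0]++ -> VV[0]=[1, 0, 0], msg_vec=[1, 0, 0]; VV[1]=max(VV[1],msg_vec) then VV[1][1]++ -> VV[1]=[1, 1, 0]
Event 2: SEND 0->2: VV[0][0]++ -> VV[0]=[2, 0, 0], msg_vec=[2, 0, 0]; VV[2]=max(VV[2],msg_vec) then VV[2][2]++ -> VV[2]=[2, 0, 1]
Event 3: LOCAL 2: VV[2][2]++ -> VV[2]=[2, 0, 2]
Event 4: SEND 0->2: VV[0][0]++ -> VV[0]=[3, 0, 0], msg_vec=[3, 0, 0]; VV[2]=max(VV[2],msg_vec) then VV[2][2]++ -> VV[2]=[3, 0, 3]
Event 5: SEND 0->2: VV[0][0]++ -> VV[0]=[4, 0, 0], msg_vec=[4, 0, 0]; VV[2]=max(VV[2],msg_vec) then VV[2][2]++ -> VV[2]=[4, 0, 4]
Event 6: SEND 1->2: VV[1][1]++ -> VV[1]=[1, 2, 0], msg_vec=[1, 2, 0]; VV[2]=max(VV[2],msg_vec) then VV[2][2]++ -> VV[2]=[4, 2, 5]
Event 7: SEND 2->0: VV[2][2]++ -> VV[2]=[4, 2, 6], msg_vec=[4, 2, 6]; VV[0]=max(VV[0],msg_vec) then VV[0][0]++ -> VV[0]=[5, 2, 6]
Event 4 stamp: [3, 0, 0]
Event 7 stamp: [4, 2, 6]
[3, 0, 0] <= [4, 2, 6]? True
[4, 2, 6] <= [3, 0, 0]? False
Relation: before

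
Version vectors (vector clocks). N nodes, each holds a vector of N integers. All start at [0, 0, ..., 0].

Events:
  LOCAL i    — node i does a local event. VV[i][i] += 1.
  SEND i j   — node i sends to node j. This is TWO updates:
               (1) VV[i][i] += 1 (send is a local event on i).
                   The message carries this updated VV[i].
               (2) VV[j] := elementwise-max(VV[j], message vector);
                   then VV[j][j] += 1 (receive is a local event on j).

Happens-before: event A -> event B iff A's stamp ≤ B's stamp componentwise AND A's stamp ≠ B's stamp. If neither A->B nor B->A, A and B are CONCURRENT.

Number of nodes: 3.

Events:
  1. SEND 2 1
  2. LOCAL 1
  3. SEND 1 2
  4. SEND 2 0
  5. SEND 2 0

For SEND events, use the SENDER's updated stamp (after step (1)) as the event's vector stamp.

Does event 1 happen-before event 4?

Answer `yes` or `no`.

Answer: yes

Derivation:
Initial: VV[0]=[0, 0, 0]
Initial: VV[1]=[0, 0, 0]
Initial: VV[2]=[0, 0, 0]
Event 1: SEND 2->1: VV[2][2]++ -> VV[2]=[0, 0, 1], msg_vec=[0, 0, 1]; VV[1]=max(VV[1],msg_vec) then VV[1][1]++ -> VV[1]=[0, 1, 1]
Event 2: LOCAL 1: VV[1][1]++ -> VV[1]=[0, 2, 1]
Event 3: SEND 1->2: VV[1][1]++ -> VV[1]=[0, 3, 1], msg_vec=[0, 3, 1]; VV[2]=max(VV[2],msg_vec) then VV[2][2]++ -> VV[2]=[0, 3, 2]
Event 4: SEND 2->0: VV[2][2]++ -> VV[2]=[0, 3, 3], msg_vec=[0, 3, 3]; VV[0]=max(VV[0],msg_vec) then VV[0][0]++ -> VV[0]=[1, 3, 3]
Event 5: SEND 2->0: VV[2][2]++ -> VV[2]=[0, 3, 4], msg_vec=[0, 3, 4]; VV[0]=max(VV[0],msg_vec) then VV[0][0]++ -> VV[0]=[2, 3, 4]
Event 1 stamp: [0, 0, 1]
Event 4 stamp: [0, 3, 3]
[0, 0, 1] <= [0, 3, 3]? True. Equal? False. Happens-before: True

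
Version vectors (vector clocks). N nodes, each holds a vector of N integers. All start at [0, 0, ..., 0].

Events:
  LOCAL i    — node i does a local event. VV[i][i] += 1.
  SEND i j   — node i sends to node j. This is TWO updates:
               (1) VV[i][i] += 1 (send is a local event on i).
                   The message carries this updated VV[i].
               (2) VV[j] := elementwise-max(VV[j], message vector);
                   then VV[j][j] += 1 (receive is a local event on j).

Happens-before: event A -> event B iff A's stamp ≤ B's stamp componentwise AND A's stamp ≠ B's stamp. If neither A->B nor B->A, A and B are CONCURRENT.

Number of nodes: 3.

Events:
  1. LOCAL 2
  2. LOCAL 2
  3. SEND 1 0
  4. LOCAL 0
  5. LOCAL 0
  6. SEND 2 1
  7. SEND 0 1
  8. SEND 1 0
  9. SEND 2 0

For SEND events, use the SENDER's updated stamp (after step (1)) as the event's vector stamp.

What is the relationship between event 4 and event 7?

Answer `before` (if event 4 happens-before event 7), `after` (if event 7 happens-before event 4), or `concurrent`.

Initial: VV[0]=[0, 0, 0]
Initial: VV[1]=[0, 0, 0]
Initial: VV[2]=[0, 0, 0]
Event 1: LOCAL 2: VV[2][2]++ -> VV[2]=[0, 0, 1]
Event 2: LOCAL 2: VV[2][2]++ -> VV[2]=[0, 0, 2]
Event 3: SEND 1->0: VV[1][1]++ -> VV[1]=[0, 1, 0], msg_vec=[0, 1, 0]; VV[0]=max(VV[0],msg_vec) then VV[0][0]++ -> VV[0]=[1, 1, 0]
Event 4: LOCAL 0: VV[0][0]++ -> VV[0]=[2, 1, 0]
Event 5: LOCAL 0: VV[0][0]++ -> VV[0]=[3, 1, 0]
Event 6: SEND 2->1: VV[2][2]++ -> VV[2]=[0, 0, 3], msg_vec=[0, 0, 3]; VV[1]=max(VV[1],msg_vec) then VV[1][1]++ -> VV[1]=[0, 2, 3]
Event 7: SEND 0->1: VV[0][0]++ -> VV[0]=[4, 1, 0], msg_vec=[4, 1, 0]; VV[1]=max(VV[1],msg_vec) then VV[1][1]++ -> VV[1]=[4, 3, 3]
Event 8: SEND 1->0: VV[1][1]++ -> VV[1]=[4, 4, 3], msg_vec=[4, 4, 3]; VV[0]=max(VV[0],msg_vec) then VV[0][0]++ -> VV[0]=[5, 4, 3]
Event 9: SEND 2->0: VV[2][2]++ -> VV[2]=[0, 0, 4], msg_vec=[0, 0, 4]; VV[0]=max(VV[0],msg_vec) then VV[0][0]++ -> VV[0]=[6, 4, 4]
Event 4 stamp: [2, 1, 0]
Event 7 stamp: [4, 1, 0]
[2, 1, 0] <= [4, 1, 0]? True
[4, 1, 0] <= [2, 1, 0]? False
Relation: before

Answer: before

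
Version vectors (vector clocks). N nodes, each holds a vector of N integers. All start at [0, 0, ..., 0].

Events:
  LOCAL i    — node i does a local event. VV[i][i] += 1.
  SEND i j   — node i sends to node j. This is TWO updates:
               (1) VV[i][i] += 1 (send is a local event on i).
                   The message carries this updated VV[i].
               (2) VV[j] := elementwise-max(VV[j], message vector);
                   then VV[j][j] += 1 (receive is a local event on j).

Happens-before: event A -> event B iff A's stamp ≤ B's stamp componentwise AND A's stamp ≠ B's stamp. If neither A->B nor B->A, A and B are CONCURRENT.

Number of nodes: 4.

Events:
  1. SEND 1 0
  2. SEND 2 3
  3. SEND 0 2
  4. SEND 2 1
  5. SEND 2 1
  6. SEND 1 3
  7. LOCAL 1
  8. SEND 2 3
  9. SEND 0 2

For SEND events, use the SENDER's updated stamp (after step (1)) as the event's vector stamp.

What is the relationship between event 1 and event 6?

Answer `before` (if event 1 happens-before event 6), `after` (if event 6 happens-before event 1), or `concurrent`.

Initial: VV[0]=[0, 0, 0, 0]
Initial: VV[1]=[0, 0, 0, 0]
Initial: VV[2]=[0, 0, 0, 0]
Initial: VV[3]=[0, 0, 0, 0]
Event 1: SEND 1->0: VV[1][1]++ -> VV[1]=[0, 1, 0, 0], msg_vec=[0, 1, 0, 0]; VV[0]=max(VV[0],msg_vec) then VV[0][0]++ -> VV[0]=[1, 1, 0, 0]
Event 2: SEND 2->3: VV[2][2]++ -> VV[2]=[0, 0, 1, 0], msg_vec=[0, 0, 1, 0]; VV[3]=max(VV[3],msg_vec) then VV[3][3]++ -> VV[3]=[0, 0, 1, 1]
Event 3: SEND 0->2: VV[0][0]++ -> VV[0]=[2, 1, 0, 0], msg_vec=[2, 1, 0, 0]; VV[2]=max(VV[2],msg_vec) then VV[2][2]++ -> VV[2]=[2, 1, 2, 0]
Event 4: SEND 2->1: VV[2][2]++ -> VV[2]=[2, 1, 3, 0], msg_vec=[2, 1, 3, 0]; VV[1]=max(VV[1],msg_vec) then VV[1][1]++ -> VV[1]=[2, 2, 3, 0]
Event 5: SEND 2->1: VV[2][2]++ -> VV[2]=[2, 1, 4, 0], msg_vec=[2, 1, 4, 0]; VV[1]=max(VV[1],msg_vec) then VV[1][1]++ -> VV[1]=[2, 3, 4, 0]
Event 6: SEND 1->3: VV[1][1]++ -> VV[1]=[2, 4, 4, 0], msg_vec=[2, 4, 4, 0]; VV[3]=max(VV[3],msg_vec) then VV[3][3]++ -> VV[3]=[2, 4, 4, 2]
Event 7: LOCAL 1: VV[1][1]++ -> VV[1]=[2, 5, 4, 0]
Event 8: SEND 2->3: VV[2][2]++ -> VV[2]=[2, 1, 5, 0], msg_vec=[2, 1, 5, 0]; VV[3]=max(VV[3],msg_vec) then VV[3][3]++ -> VV[3]=[2, 4, 5, 3]
Event 9: SEND 0->2: VV[0][0]++ -> VV[0]=[3, 1, 0, 0], msg_vec=[3, 1, 0, 0]; VV[2]=max(VV[2],msg_vec) then VV[2][2]++ -> VV[2]=[3, 1, 6, 0]
Event 1 stamp: [0, 1, 0, 0]
Event 6 stamp: [2, 4, 4, 0]
[0, 1, 0, 0] <= [2, 4, 4, 0]? True
[2, 4, 4, 0] <= [0, 1, 0, 0]? False
Relation: before

Answer: before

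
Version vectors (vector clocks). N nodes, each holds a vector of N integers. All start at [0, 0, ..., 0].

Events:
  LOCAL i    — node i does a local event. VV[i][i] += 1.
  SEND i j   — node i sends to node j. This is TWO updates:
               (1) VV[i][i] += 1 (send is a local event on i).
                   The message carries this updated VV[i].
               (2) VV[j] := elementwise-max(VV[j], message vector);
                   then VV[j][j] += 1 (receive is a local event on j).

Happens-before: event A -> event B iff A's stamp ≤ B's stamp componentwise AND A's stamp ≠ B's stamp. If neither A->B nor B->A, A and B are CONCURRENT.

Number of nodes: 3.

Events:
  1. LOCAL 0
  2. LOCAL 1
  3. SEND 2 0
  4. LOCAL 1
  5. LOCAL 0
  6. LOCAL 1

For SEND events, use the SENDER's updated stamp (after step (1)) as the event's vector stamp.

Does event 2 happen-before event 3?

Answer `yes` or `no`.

Initial: VV[0]=[0, 0, 0]
Initial: VV[1]=[0, 0, 0]
Initial: VV[2]=[0, 0, 0]
Event 1: LOCAL 0: VV[0][0]++ -> VV[0]=[1, 0, 0]
Event 2: LOCAL 1: VV[1][1]++ -> VV[1]=[0, 1, 0]
Event 3: SEND 2->0: VV[2][2]++ -> VV[2]=[0, 0, 1], msg_vec=[0, 0, 1]; VV[0]=max(VV[0],msg_vec) then VV[0][0]++ -> VV[0]=[2, 0, 1]
Event 4: LOCAL 1: VV[1][1]++ -> VV[1]=[0, 2, 0]
Event 5: LOCAL 0: VV[0][0]++ -> VV[0]=[3, 0, 1]
Event 6: LOCAL 1: VV[1][1]++ -> VV[1]=[0, 3, 0]
Event 2 stamp: [0, 1, 0]
Event 3 stamp: [0, 0, 1]
[0, 1, 0] <= [0, 0, 1]? False. Equal? False. Happens-before: False

Answer: no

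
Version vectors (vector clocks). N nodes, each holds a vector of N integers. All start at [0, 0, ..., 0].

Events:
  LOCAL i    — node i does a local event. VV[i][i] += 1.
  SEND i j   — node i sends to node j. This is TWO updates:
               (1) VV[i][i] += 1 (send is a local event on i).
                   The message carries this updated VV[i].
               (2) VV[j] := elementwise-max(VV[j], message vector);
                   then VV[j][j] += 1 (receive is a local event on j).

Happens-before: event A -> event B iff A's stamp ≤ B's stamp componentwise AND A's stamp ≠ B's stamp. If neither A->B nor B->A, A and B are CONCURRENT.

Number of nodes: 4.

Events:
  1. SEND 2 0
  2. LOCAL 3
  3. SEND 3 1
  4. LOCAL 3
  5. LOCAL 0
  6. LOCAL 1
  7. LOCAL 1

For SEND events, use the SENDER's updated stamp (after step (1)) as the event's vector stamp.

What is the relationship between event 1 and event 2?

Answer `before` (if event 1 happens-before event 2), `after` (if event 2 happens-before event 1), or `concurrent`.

Answer: concurrent

Derivation:
Initial: VV[0]=[0, 0, 0, 0]
Initial: VV[1]=[0, 0, 0, 0]
Initial: VV[2]=[0, 0, 0, 0]
Initial: VV[3]=[0, 0, 0, 0]
Event 1: SEND 2->0: VV[2][2]++ -> VV[2]=[0, 0, 1, 0], msg_vec=[0, 0, 1, 0]; VV[0]=max(VV[0],msg_vec) then VV[0][0]++ -> VV[0]=[1, 0, 1, 0]
Event 2: LOCAL 3: VV[3][3]++ -> VV[3]=[0, 0, 0, 1]
Event 3: SEND 3->1: VV[3][3]++ -> VV[3]=[0, 0, 0, 2], msg_vec=[0, 0, 0, 2]; VV[1]=max(VV[1],msg_vec) then VV[1][1]++ -> VV[1]=[0, 1, 0, 2]
Event 4: LOCAL 3: VV[3][3]++ -> VV[3]=[0, 0, 0, 3]
Event 5: LOCAL 0: VV[0][0]++ -> VV[0]=[2, 0, 1, 0]
Event 6: LOCAL 1: VV[1][1]++ -> VV[1]=[0, 2, 0, 2]
Event 7: LOCAL 1: VV[1][1]++ -> VV[1]=[0, 3, 0, 2]
Event 1 stamp: [0, 0, 1, 0]
Event 2 stamp: [0, 0, 0, 1]
[0, 0, 1, 0] <= [0, 0, 0, 1]? False
[0, 0, 0, 1] <= [0, 0, 1, 0]? False
Relation: concurrent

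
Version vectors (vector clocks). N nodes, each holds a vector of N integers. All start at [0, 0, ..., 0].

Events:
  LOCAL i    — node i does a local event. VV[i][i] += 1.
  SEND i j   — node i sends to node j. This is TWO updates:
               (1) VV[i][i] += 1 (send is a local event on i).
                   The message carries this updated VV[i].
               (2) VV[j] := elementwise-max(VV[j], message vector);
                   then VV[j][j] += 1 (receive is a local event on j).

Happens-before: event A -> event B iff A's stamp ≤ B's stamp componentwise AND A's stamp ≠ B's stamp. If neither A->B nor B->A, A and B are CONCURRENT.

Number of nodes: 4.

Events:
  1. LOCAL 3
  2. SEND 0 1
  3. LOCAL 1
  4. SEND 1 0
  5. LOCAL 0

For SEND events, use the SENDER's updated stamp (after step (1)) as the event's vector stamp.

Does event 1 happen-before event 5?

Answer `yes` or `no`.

Answer: no

Derivation:
Initial: VV[0]=[0, 0, 0, 0]
Initial: VV[1]=[0, 0, 0, 0]
Initial: VV[2]=[0, 0, 0, 0]
Initial: VV[3]=[0, 0, 0, 0]
Event 1: LOCAL 3: VV[3][3]++ -> VV[3]=[0, 0, 0, 1]
Event 2: SEND 0->1: VV[0][0]++ -> VV[0]=[1, 0, 0, 0], msg_vec=[1, 0, 0, 0]; VV[1]=max(VV[1],msg_vec) then VV[1][1]++ -> VV[1]=[1, 1, 0, 0]
Event 3: LOCAL 1: VV[1][1]++ -> VV[1]=[1, 2, 0, 0]
Event 4: SEND 1->0: VV[1][1]++ -> VV[1]=[1, 3, 0, 0], msg_vec=[1, 3, 0, 0]; VV[0]=max(VV[0],msg_vec) then VV[0][0]++ -> VV[0]=[2, 3, 0, 0]
Event 5: LOCAL 0: VV[0][0]++ -> VV[0]=[3, 3, 0, 0]
Event 1 stamp: [0, 0, 0, 1]
Event 5 stamp: [3, 3, 0, 0]
[0, 0, 0, 1] <= [3, 3, 0, 0]? False. Equal? False. Happens-before: False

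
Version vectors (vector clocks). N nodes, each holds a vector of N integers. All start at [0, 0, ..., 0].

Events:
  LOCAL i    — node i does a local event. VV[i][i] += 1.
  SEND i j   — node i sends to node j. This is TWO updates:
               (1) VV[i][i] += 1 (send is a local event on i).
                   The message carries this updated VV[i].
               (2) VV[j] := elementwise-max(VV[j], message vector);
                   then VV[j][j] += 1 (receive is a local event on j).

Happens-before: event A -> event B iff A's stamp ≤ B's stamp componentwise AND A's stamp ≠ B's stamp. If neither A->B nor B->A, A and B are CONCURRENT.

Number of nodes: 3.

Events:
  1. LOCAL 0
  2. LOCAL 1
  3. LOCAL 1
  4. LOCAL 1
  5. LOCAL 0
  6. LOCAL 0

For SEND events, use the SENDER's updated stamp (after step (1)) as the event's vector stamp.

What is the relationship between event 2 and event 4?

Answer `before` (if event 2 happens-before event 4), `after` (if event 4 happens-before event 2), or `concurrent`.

Initial: VV[0]=[0, 0, 0]
Initial: VV[1]=[0, 0, 0]
Initial: VV[2]=[0, 0, 0]
Event 1: LOCAL 0: VV[0][0]++ -> VV[0]=[1, 0, 0]
Event 2: LOCAL 1: VV[1][1]++ -> VV[1]=[0, 1, 0]
Event 3: LOCAL 1: VV[1][1]++ -> VV[1]=[0, 2, 0]
Event 4: LOCAL 1: VV[1][1]++ -> VV[1]=[0, 3, 0]
Event 5: LOCAL 0: VV[0][0]++ -> VV[0]=[2, 0, 0]
Event 6: LOCAL 0: VV[0][0]++ -> VV[0]=[3, 0, 0]
Event 2 stamp: [0, 1, 0]
Event 4 stamp: [0, 3, 0]
[0, 1, 0] <= [0, 3, 0]? True
[0, 3, 0] <= [0, 1, 0]? False
Relation: before

Answer: before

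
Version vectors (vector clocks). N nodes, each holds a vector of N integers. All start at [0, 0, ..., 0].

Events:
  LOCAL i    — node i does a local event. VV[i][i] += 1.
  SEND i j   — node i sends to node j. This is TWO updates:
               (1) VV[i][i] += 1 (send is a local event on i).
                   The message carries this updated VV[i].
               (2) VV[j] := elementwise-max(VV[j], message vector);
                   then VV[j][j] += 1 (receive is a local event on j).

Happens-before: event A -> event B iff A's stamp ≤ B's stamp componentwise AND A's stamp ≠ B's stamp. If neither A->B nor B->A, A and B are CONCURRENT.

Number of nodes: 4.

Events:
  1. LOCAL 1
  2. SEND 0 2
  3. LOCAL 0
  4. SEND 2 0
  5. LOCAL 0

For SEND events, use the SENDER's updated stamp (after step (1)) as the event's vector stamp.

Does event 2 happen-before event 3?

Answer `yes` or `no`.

Answer: yes

Derivation:
Initial: VV[0]=[0, 0, 0, 0]
Initial: VV[1]=[0, 0, 0, 0]
Initial: VV[2]=[0, 0, 0, 0]
Initial: VV[3]=[0, 0, 0, 0]
Event 1: LOCAL 1: VV[1][1]++ -> VV[1]=[0, 1, 0, 0]
Event 2: SEND 0->2: VV[0][0]++ -> VV[0]=[1, 0, 0, 0], msg_vec=[1, 0, 0, 0]; VV[2]=max(VV[2],msg_vec) then VV[2][2]++ -> VV[2]=[1, 0, 1, 0]
Event 3: LOCAL 0: VV[0][0]++ -> VV[0]=[2, 0, 0, 0]
Event 4: SEND 2->0: VV[2][2]++ -> VV[2]=[1, 0, 2, 0], msg_vec=[1, 0, 2, 0]; VV[0]=max(VV[0],msg_vec) then VV[0][0]++ -> VV[0]=[3, 0, 2, 0]
Event 5: LOCAL 0: VV[0][0]++ -> VV[0]=[4, 0, 2, 0]
Event 2 stamp: [1, 0, 0, 0]
Event 3 stamp: [2, 0, 0, 0]
[1, 0, 0, 0] <= [2, 0, 0, 0]? True. Equal? False. Happens-before: True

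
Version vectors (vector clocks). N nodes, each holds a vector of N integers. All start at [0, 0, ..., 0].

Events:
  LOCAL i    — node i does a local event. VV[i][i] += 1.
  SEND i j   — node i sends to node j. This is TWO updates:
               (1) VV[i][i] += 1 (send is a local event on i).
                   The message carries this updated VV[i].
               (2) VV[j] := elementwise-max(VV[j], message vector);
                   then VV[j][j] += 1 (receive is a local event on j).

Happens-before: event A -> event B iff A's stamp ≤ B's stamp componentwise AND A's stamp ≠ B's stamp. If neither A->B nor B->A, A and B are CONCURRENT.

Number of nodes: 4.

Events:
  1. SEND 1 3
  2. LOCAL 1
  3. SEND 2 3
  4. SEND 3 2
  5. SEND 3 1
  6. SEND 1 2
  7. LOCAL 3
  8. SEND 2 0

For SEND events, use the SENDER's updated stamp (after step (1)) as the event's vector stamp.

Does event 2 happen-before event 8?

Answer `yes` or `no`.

Answer: yes

Derivation:
Initial: VV[0]=[0, 0, 0, 0]
Initial: VV[1]=[0, 0, 0, 0]
Initial: VV[2]=[0, 0, 0, 0]
Initial: VV[3]=[0, 0, 0, 0]
Event 1: SEND 1->3: VV[1][1]++ -> VV[1]=[0, 1, 0, 0], msg_vec=[0, 1, 0, 0]; VV[3]=max(VV[3],msg_vec) then VV[3][3]++ -> VV[3]=[0, 1, 0, 1]
Event 2: LOCAL 1: VV[1][1]++ -> VV[1]=[0, 2, 0, 0]
Event 3: SEND 2->3: VV[2][2]++ -> VV[2]=[0, 0, 1, 0], msg_vec=[0, 0, 1, 0]; VV[3]=max(VV[3],msg_vec) then VV[3][3]++ -> VV[3]=[0, 1, 1, 2]
Event 4: SEND 3->2: VV[3][3]++ -> VV[3]=[0, 1, 1, 3], msg_vec=[0, 1, 1, 3]; VV[2]=max(VV[2],msg_vec) then VV[2][2]++ -> VV[2]=[0, 1, 2, 3]
Event 5: SEND 3->1: VV[3][3]++ -> VV[3]=[0, 1, 1, 4], msg_vec=[0, 1, 1, 4]; VV[1]=max(VV[1],msg_vec) then VV[1][1]++ -> VV[1]=[0, 3, 1, 4]
Event 6: SEND 1->2: VV[1][1]++ -> VV[1]=[0, 4, 1, 4], msg_vec=[0, 4, 1, 4]; VV[2]=max(VV[2],msg_vec) then VV[2][2]++ -> VV[2]=[0, 4, 3, 4]
Event 7: LOCAL 3: VV[3][3]++ -> VV[3]=[0, 1, 1, 5]
Event 8: SEND 2->0: VV[2][2]++ -> VV[2]=[0, 4, 4, 4], msg_vec=[0, 4, 4, 4]; VV[0]=max(VV[0],msg_vec) then VV[0][0]++ -> VV[0]=[1, 4, 4, 4]
Event 2 stamp: [0, 2, 0, 0]
Event 8 stamp: [0, 4, 4, 4]
[0, 2, 0, 0] <= [0, 4, 4, 4]? True. Equal? False. Happens-before: True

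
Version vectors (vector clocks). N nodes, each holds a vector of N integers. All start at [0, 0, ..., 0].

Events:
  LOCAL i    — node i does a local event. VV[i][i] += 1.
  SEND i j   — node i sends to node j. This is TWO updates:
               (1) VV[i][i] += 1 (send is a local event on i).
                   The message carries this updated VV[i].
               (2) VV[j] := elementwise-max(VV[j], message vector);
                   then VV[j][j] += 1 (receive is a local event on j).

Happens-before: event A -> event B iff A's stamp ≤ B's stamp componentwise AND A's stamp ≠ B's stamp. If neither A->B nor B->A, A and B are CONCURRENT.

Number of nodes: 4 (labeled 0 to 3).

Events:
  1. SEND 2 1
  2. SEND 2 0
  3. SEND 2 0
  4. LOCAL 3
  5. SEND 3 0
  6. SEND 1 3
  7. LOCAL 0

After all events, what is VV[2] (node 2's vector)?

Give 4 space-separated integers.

Answer: 0 0 3 0

Derivation:
Initial: VV[0]=[0, 0, 0, 0]
Initial: VV[1]=[0, 0, 0, 0]
Initial: VV[2]=[0, 0, 0, 0]
Initial: VV[3]=[0, 0, 0, 0]
Event 1: SEND 2->1: VV[2][2]++ -> VV[2]=[0, 0, 1, 0], msg_vec=[0, 0, 1, 0]; VV[1]=max(VV[1],msg_vec) then VV[1][1]++ -> VV[1]=[0, 1, 1, 0]
Event 2: SEND 2->0: VV[2][2]++ -> VV[2]=[0, 0, 2, 0], msg_vec=[0, 0, 2, 0]; VV[0]=max(VV[0],msg_vec) then VV[0][0]++ -> VV[0]=[1, 0, 2, 0]
Event 3: SEND 2->0: VV[2][2]++ -> VV[2]=[0, 0, 3, 0], msg_vec=[0, 0, 3, 0]; VV[0]=max(VV[0],msg_vec) then VV[0][0]++ -> VV[0]=[2, 0, 3, 0]
Event 4: LOCAL 3: VV[3][3]++ -> VV[3]=[0, 0, 0, 1]
Event 5: SEND 3->0: VV[3][3]++ -> VV[3]=[0, 0, 0, 2], msg_vec=[0, 0, 0, 2]; VV[0]=max(VV[0],msg_vec) then VV[0][0]++ -> VV[0]=[3, 0, 3, 2]
Event 6: SEND 1->3: VV[1][1]++ -> VV[1]=[0, 2, 1, 0], msg_vec=[0, 2, 1, 0]; VV[3]=max(VV[3],msg_vec) then VV[3][3]++ -> VV[3]=[0, 2, 1, 3]
Event 7: LOCAL 0: VV[0][0]++ -> VV[0]=[4, 0, 3, 2]
Final vectors: VV[0]=[4, 0, 3, 2]; VV[1]=[0, 2, 1, 0]; VV[2]=[0, 0, 3, 0]; VV[3]=[0, 2, 1, 3]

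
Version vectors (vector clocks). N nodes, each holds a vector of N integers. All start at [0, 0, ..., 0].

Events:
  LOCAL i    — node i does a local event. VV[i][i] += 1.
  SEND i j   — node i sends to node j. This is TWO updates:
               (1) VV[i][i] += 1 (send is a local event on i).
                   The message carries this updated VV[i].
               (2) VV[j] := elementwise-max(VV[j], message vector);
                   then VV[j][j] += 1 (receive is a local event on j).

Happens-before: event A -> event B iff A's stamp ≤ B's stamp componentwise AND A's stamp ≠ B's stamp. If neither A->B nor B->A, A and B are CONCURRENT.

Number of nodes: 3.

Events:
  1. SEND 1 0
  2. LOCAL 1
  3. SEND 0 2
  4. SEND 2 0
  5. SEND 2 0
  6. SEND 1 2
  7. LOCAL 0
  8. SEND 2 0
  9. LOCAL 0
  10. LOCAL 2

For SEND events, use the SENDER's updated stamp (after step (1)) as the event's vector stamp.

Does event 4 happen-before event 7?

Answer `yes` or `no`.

Initial: VV[0]=[0, 0, 0]
Initial: VV[1]=[0, 0, 0]
Initial: VV[2]=[0, 0, 0]
Event 1: SEND 1->0: VV[1][1]++ -> VV[1]=[0, 1, 0], msg_vec=[0, 1, 0]; VV[0]=max(VV[0],msg_vec) then VV[0][0]++ -> VV[0]=[1, 1, 0]
Event 2: LOCAL 1: VV[1][1]++ -> VV[1]=[0, 2, 0]
Event 3: SEND 0->2: VV[0][0]++ -> VV[0]=[2, 1, 0], msg_vec=[2, 1, 0]; VV[2]=max(VV[2],msg_vec) then VV[2][2]++ -> VV[2]=[2, 1, 1]
Event 4: SEND 2->0: VV[2][2]++ -> VV[2]=[2, 1, 2], msg_vec=[2, 1, 2]; VV[0]=max(VV[0],msg_vec) then VV[0][0]++ -> VV[0]=[3, 1, 2]
Event 5: SEND 2->0: VV[2][2]++ -> VV[2]=[2, 1, 3], msg_vec=[2, 1, 3]; VV[0]=max(VV[0],msg_vec) then VV[0][0]++ -> VV[0]=[4, 1, 3]
Event 6: SEND 1->2: VV[1][1]++ -> VV[1]=[0, 3, 0], msg_vec=[0, 3, 0]; VV[2]=max(VV[2],msg_vec) then VV[2][2]++ -> VV[2]=[2, 3, 4]
Event 7: LOCAL 0: VV[0][0]++ -> VV[0]=[5, 1, 3]
Event 8: SEND 2->0: VV[2][2]++ -> VV[2]=[2, 3, 5], msg_vec=[2, 3, 5]; VV[0]=max(VV[0],msg_vec) then VV[0][0]++ -> VV[0]=[6, 3, 5]
Event 9: LOCAL 0: VV[0][0]++ -> VV[0]=[7, 3, 5]
Event 10: LOCAL 2: VV[2][2]++ -> VV[2]=[2, 3, 6]
Event 4 stamp: [2, 1, 2]
Event 7 stamp: [5, 1, 3]
[2, 1, 2] <= [5, 1, 3]? True. Equal? False. Happens-before: True

Answer: yes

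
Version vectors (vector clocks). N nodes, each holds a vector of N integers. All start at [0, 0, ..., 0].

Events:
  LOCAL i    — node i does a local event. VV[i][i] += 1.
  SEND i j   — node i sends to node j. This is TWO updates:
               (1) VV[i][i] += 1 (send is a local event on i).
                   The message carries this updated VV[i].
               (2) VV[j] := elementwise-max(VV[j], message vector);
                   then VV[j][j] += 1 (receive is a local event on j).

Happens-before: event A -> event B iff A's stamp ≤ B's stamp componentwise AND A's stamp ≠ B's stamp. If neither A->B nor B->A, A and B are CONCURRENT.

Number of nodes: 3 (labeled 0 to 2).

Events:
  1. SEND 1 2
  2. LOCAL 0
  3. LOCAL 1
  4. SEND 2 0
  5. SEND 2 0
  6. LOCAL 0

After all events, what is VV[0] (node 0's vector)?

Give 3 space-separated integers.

Answer: 4 1 3

Derivation:
Initial: VV[0]=[0, 0, 0]
Initial: VV[1]=[0, 0, 0]
Initial: VV[2]=[0, 0, 0]
Event 1: SEND 1->2: VV[1][1]++ -> VV[1]=[0, 1, 0], msg_vec=[0, 1, 0]; VV[2]=max(VV[2],msg_vec) then VV[2][2]++ -> VV[2]=[0, 1, 1]
Event 2: LOCAL 0: VV[0][0]++ -> VV[0]=[1, 0, 0]
Event 3: LOCAL 1: VV[1][1]++ -> VV[1]=[0, 2, 0]
Event 4: SEND 2->0: VV[2][2]++ -> VV[2]=[0, 1, 2], msg_vec=[0, 1, 2]; VV[0]=max(VV[0],msg_vec) then VV[0][0]++ -> VV[0]=[2, 1, 2]
Event 5: SEND 2->0: VV[2][2]++ -> VV[2]=[0, 1, 3], msg_vec=[0, 1, 3]; VV[0]=max(VV[0],msg_vec) then VV[0][0]++ -> VV[0]=[3, 1, 3]
Event 6: LOCAL 0: VV[0][0]++ -> VV[0]=[4, 1, 3]
Final vectors: VV[0]=[4, 1, 3]; VV[1]=[0, 2, 0]; VV[2]=[0, 1, 3]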